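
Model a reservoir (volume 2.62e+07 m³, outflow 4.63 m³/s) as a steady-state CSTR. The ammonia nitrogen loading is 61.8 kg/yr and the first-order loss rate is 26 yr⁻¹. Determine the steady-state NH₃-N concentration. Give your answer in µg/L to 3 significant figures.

0.0747 µg/L

Outflow Q = 4.63 m³/s × 3.156e+07 s/yr = 1.461e+08 m³/yr.
Steady-state CSTR mass balance: W = Q·C + k·V·C, so C = W/(Q + kV).
Q + kV = 1.461e+08 + 26·2.62e+07 = 8.273e+08 m³/yr.
C = 61.8/8.273e+08 = 7.47e-08 kg/m³ = 7.47e-05 mg/L = 0.0747 µg/L.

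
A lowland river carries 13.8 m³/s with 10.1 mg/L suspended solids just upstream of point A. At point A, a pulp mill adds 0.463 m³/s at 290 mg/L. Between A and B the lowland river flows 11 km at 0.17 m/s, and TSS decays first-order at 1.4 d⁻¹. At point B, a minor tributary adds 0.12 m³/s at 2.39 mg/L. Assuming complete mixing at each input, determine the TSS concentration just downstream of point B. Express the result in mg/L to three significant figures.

After input A: C = (13.8·10.1 + 0.463·290) / 14.26 = 19.19 mg/L.
Over the 11 km reach to input B (t = 6.471e+04 s = 0.7489 d), decay gives C = 19.19·exp(−1.4·0.7489) = 6.724 mg/L.
After input B: C = (14.26·6.724 + 0.12·2.39) / 14.38 = 6.688 mg/L.

6.69 mg/L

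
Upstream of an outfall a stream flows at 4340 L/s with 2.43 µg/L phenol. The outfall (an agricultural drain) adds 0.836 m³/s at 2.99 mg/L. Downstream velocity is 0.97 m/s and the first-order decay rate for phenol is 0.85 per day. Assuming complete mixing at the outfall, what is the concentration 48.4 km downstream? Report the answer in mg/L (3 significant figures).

0.297 mg/L

4340 L/s = 4.34 m³/s.
2.43 µg/L = 0.00243 mg/L.
After complete mixing, C₀ = (0.836·2.99 + 4.34·0.00243) / 5.176 = 0.485 mg/L.
Travel time t = 4.84e+04 m / 0.97 m/s = 4.99e+04 s = 0.5775 d.
C = 0.485·exp(−0.85·0.5775) = 0.485·0.6121 = 0.2968 mg/L.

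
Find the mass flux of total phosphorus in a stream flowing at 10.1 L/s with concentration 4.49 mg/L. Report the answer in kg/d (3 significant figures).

10.1 L/s = 0.0101 m³/s.
Mass flux = Q·C = 0.0101 m³/s × 4.49 g/m³ = 0.04535 g/s.
= 0.04535 g/s × 86.4 = 3.918 kg/d.

3.92 kg/d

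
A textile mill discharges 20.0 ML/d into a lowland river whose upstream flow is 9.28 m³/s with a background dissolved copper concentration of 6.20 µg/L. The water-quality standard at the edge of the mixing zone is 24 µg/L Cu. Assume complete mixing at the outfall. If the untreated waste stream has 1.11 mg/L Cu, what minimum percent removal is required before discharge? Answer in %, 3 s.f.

20.0 ML/d = 0.2315 m³/s.
6.20 µg/L = 0.0062 mg/L.
24 µg/L = 0.024 mg/L.
Mass balance: 0.024·9.511 = 0.2315·Cₑ + 9.28·0.0062.
Cₑ = (0.2283 − 0.05754) / 0.2315 = 0.7376 mg/L.
Required removal = 1 − 0.7376/1.11 = 33.55 %.

33.6 %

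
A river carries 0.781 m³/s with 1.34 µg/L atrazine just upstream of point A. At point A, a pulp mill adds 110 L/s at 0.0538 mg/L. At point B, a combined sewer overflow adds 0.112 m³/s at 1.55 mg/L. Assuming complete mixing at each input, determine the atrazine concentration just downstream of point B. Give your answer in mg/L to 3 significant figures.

1.34 µg/L = 0.00134 mg/L.
110 L/s = 0.11 m³/s.
After input A: C = (0.781·0.00134 + 0.11·0.0538) / 0.891 = 0.007817 mg/L.
After input B: C = (0.891·0.007817 + 0.112·1.55) / 1.003 = 0.18 mg/L.

0.180 mg/L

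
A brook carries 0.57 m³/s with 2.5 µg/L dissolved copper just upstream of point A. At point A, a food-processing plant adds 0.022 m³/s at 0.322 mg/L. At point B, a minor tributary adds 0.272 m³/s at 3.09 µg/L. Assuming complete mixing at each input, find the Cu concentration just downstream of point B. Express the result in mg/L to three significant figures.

0.0108 mg/L

2.5 µg/L = 0.0025 mg/L.
After input A: C = (0.57·0.0025 + 0.022·0.322) / 0.592 = 0.01437 mg/L.
3.09 µg/L = 0.00309 mg/L.
After input B: C = (0.592·0.01437 + 0.272·0.00309) / 0.864 = 0.01082 mg/L.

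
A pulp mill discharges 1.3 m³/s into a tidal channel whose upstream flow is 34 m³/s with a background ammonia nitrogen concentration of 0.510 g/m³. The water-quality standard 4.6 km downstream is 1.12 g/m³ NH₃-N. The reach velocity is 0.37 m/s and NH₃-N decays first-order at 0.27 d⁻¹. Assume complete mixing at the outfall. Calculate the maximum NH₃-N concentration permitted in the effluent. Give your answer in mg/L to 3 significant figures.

Travel time to the compliance point: t = 4600/0.37 = 1.243e+04 s = 0.1439 d; decay factor exp(−0.27·0.1439) = 0.9619.
So the concentration just after mixing may be at most 1.12/0.9619 = 1.164 mg/L.
Mass balance: 1.164·35.3 = 1.3·Cₑ + 34·0.51.
Cₑ = (41.1 − 17.34) / 1.3 = 18.28 mg/L.

18.3 mg/L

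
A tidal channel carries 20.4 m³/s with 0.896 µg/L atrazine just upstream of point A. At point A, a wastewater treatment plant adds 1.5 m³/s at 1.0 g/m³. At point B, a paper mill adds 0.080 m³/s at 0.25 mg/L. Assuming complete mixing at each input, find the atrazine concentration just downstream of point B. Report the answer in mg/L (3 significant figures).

0.896 µg/L = 0.000896 mg/L.
After input A: C = (20.4·0.000896 + 1.5·1) / 21.9 = 0.06933 mg/L.
After input B: C = (21.9·0.06933 + 0.08·0.25) / 21.98 = 0.06999 mg/L.

0.0700 mg/L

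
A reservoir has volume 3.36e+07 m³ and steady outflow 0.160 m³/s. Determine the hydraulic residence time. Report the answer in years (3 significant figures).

Q = 0.160 m³/s × 3.156e+07 s/yr = 5.049e+06 m³/yr.
Hydraulic residence time τ = V/Q = 3.36e+07/5.049e+06 = 6.654 yr.

6.65 yr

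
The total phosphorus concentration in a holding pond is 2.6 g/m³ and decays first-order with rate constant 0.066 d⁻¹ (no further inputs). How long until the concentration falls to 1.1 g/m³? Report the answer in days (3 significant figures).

t = ln(C₀/C)/k = ln(2.6/1.1)/0.066 = 0.8602/0.066 = 13.03 d.

13.0 d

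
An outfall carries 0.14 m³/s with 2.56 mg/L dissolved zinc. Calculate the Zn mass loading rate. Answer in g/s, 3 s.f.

Mass flux = Q·C = 0.14 m³/s × 2.56 g/m³ = 0.3584 g/s.

0.358 g/s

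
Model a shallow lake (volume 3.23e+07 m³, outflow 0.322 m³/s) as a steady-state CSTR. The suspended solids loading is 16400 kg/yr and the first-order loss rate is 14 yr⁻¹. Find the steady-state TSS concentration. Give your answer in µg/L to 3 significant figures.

35.5 µg/L

Outflow Q = 0.322 m³/s × 3.156e+07 s/yr = 1.016e+07 m³/yr.
Steady-state CSTR mass balance: W = Q·C + k·V·C, so C = W/(Q + kV).
Q + kV = 1.016e+07 + 14·3.23e+07 = 4.624e+08 m³/yr.
C = 16400/4.624e+08 = 3.547e-05 kg/m³ = 0.03547 mg/L = 35.47 µg/L.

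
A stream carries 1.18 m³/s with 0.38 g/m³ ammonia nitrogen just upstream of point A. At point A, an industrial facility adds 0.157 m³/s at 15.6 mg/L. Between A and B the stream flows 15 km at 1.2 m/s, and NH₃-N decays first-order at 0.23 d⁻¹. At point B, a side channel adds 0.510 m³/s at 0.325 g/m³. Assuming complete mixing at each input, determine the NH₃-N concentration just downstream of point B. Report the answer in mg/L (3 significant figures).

After input A: C = (1.18·0.38 + 0.157·15.6) / 1.337 = 2.167 mg/L.
Over the 15 km reach to input B (t = 1.25e+04 s = 0.1447 d), decay gives C = 2.167·exp(−0.23·0.1447) = 2.096 mg/L.
After input B: C = (1.337·2.096 + 0.51·0.325) / 1.847 = 1.607 mg/L.

1.61 mg/L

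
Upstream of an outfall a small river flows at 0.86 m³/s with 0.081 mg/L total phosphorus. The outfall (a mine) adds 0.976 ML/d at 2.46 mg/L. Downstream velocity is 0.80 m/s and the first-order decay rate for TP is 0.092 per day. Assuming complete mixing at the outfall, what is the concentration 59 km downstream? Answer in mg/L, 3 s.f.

0.103 mg/L

0.976 ML/d = 0.0113 m³/s.
After complete mixing, C₀ = (0.0113·2.46 + 0.86·0.081) / 0.8713 = 0.1118 mg/L.
Travel time t = 5.9e+04 m / 0.80 m/s = 7.375e+04 s = 0.8536 d.
C = 0.1118·exp(−0.092·0.8536) = 0.1118·0.9245 = 0.1034 mg/L.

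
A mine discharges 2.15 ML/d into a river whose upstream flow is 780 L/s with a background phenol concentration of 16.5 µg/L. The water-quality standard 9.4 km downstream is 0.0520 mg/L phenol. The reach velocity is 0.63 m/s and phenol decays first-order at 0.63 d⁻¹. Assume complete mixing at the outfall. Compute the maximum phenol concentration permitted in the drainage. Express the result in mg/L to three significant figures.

2.15 ML/d = 0.02488 m³/s.
780 L/s = 0.78 m³/s.
16.5 µg/L = 0.0165 mg/L.
Travel time to the compliance point: t = 9400/0.63 = 1.492e+04 s = 0.1727 d; decay factor exp(−0.63·0.1727) = 0.8969.
So the concentration just after mixing may be at most 0.052/0.8969 = 0.05798 mg/L.
Mass balance: 0.05798·0.8049 = 0.02488·Cₑ + 0.78·0.0165.
Cₑ = (0.04666 − 0.01287) / 0.02488 = 1.358 mg/L.

1.36 mg/L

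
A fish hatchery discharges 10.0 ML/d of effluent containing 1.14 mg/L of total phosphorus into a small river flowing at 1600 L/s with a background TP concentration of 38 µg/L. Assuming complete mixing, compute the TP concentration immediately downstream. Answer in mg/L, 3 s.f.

0.112 mg/L

10.0 ML/d = 0.1157 m³/s.
1600 L/s = 1.6 m³/s.
38 µg/L = 0.038 mg/L.
Conservation of mass across the mixing zone: C = (0.1157·1.14 + 1.6·0.038) / (0.1157 + 1.6) = 0.1927/1.716 = 0.1123 mg/L.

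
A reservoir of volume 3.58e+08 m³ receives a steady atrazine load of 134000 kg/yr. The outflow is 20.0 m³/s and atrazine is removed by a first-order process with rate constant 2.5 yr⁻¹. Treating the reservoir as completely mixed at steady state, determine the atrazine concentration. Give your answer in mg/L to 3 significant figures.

Outflow Q = 20.0 m³/s × 3.156e+07 s/yr = 6.312e+08 m³/yr.
Steady-state CSTR mass balance: W = Q·C + k·V·C, so C = W/(Q + kV).
Q + kV = 6.312e+08 + 2.5·3.58e+08 = 1.526e+09 m³/yr.
C = 134000/1.526e+09 = 8.78e-05 kg/m³ = 0.0878 mg/L.

0.0878 mg/L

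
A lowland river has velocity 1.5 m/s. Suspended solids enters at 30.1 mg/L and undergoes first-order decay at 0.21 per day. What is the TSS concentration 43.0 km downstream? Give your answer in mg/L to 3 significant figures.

28.1 mg/L

Travel time t = 43.0 km / 1.5 m/s = 4.3e+04/1.5 = 2.867e+04 s = 0.3318 d.
First-order decay: C = 30.1·exp(−0.21·0.3318) = 30.1·0.9327 = 28.07 mg/L.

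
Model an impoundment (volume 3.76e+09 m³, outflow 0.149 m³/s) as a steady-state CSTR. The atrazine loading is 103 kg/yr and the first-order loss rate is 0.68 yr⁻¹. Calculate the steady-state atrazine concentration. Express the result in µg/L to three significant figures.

Outflow Q = 0.149 m³/s × 3.156e+07 s/yr = 4.702e+06 m³/yr.
Steady-state CSTR mass balance: W = Q·C + k·V·C, so C = W/(Q + kV).
Q + kV = 4.702e+06 + 0.68·3.76e+09 = 2.562e+09 m³/yr.
C = 103/2.562e+09 = 4.021e-08 kg/m³ = 4.021e-05 mg/L = 0.04021 µg/L.

0.0402 µg/L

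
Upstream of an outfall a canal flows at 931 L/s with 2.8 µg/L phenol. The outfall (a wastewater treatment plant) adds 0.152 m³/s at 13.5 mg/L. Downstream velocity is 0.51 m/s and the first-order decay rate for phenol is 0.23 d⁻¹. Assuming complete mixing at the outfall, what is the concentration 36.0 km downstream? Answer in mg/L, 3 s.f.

1.57 mg/L

931 L/s = 0.931 m³/s.
2.8 µg/L = 0.0028 mg/L.
After complete mixing, C₀ = (0.152·13.5 + 0.931·0.0028) / 1.083 = 1.897 mg/L.
Travel time t = 3.6e+04 m / 0.51 m/s = 7.059e+04 s = 0.817 d.
C = 1.897·exp(−0.23·0.817) = 1.897·0.8287 = 1.572 mg/L.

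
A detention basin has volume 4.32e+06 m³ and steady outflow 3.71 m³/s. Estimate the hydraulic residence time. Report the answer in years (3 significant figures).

0.0369 yr

Q = 3.71 m³/s × 3.156e+07 s/yr = 1.171e+08 m³/yr.
Hydraulic residence time τ = V/Q = 4.32e+06/1.171e+08 = 0.0369 yr.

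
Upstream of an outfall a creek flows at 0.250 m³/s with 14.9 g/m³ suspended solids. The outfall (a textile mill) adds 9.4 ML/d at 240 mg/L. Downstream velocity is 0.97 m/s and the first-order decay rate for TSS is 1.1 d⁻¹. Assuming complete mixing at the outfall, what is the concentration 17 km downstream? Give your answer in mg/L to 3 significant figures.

66.5 mg/L

9.4 ML/d = 0.1088 m³/s.
After complete mixing, C₀ = (0.1088·240 + 0.25·14.9) / 0.3588 = 83.16 mg/L.
Travel time t = 1.7e+04 m / 0.97 m/s = 1.753e+04 s = 0.2028 d.
C = 83.16·exp(−1.1·0.2028) = 83.16·0.8 = 66.53 mg/L.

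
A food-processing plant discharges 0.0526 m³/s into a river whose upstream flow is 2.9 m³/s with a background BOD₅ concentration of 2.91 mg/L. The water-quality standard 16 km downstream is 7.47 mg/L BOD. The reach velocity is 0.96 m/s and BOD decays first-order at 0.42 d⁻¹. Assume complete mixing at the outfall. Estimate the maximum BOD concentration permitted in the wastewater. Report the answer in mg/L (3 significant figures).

294 mg/L

Travel time to the compliance point: t = 1.6e+04/0.96 = 1.667e+04 s = 0.1929 d; decay factor exp(−0.42·0.1929) = 0.9222.
So the concentration just after mixing may be at most 7.47/0.9222 = 8.1 mg/L.
Mass balance: 8.1·2.953 = 0.0526·Cₑ + 2.9·2.91.
Cₑ = (23.92 − 8.439) / 0.0526 = 294.3 mg/L.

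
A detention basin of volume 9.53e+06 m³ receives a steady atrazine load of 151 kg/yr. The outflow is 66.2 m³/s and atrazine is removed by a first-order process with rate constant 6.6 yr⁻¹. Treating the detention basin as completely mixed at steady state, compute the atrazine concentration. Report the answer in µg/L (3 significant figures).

Outflow Q = 66.2 m³/s × 3.156e+07 s/yr = 2.089e+09 m³/yr.
Steady-state CSTR mass balance: W = Q·C + k·V·C, so C = W/(Q + kV).
Q + kV = 2.089e+09 + 6.6·9.53e+06 = 2.152e+09 m³/yr.
C = 151/2.152e+09 = 7.017e-08 kg/m³ = 7.017e-05 mg/L = 0.07017 µg/L.

0.0702 µg/L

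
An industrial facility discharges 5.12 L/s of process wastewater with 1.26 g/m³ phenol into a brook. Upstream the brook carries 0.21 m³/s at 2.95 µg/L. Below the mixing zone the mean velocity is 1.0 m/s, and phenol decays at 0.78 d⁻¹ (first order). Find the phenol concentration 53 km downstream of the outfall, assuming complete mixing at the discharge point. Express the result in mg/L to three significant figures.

0.0204 mg/L

5.12 L/s = 0.00512 m³/s.
2.95 µg/L = 0.00295 mg/L.
After complete mixing, C₀ = (0.00512·1.26 + 0.21·0.00295) / 0.2151 = 0.03287 mg/L.
Travel time t = 5.3e+04 m / 1.0 m/s = 5.3e+04 s = 0.6134 d.
C = 0.03287·exp(−0.78·0.6134) = 0.03287·0.6197 = 0.02037 mg/L.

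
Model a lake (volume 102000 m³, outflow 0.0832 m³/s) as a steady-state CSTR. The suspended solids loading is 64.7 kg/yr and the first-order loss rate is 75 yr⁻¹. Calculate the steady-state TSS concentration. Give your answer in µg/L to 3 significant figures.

Outflow Q = 0.0832 m³/s × 3.156e+07 s/yr = 2.626e+06 m³/yr.
Steady-state CSTR mass balance: W = Q·C + k·V·C, so C = W/(Q + kV).
Q + kV = 2.626e+06 + 75·102000 = 1.028e+07 m³/yr.
C = 64.7/1.028e+07 = 6.296e-06 kg/m³ = 0.006296 mg/L = 6.296 µg/L.

6.30 µg/L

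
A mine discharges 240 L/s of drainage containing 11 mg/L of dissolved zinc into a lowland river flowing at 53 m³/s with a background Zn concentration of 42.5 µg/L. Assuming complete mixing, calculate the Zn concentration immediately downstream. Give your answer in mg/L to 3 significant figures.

0.0919 mg/L

240 L/s = 0.24 m³/s.
42.5 µg/L = 0.0425 mg/L.
Flow-weighted mixing gives C = (0.24·11 + 53·0.0425) / (0.24 + 53) = 4.893/53.24 = 0.0919 mg/L.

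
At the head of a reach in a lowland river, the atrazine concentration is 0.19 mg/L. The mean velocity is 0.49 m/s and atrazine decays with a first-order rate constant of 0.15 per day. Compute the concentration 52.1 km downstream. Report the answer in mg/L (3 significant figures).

Travel time t = 52.1 km / 0.49 m/s = 5.21e+04/0.49 = 1.063e+05 s = 1.231 d.
First-order decay: C = 0.19·exp(−0.15·1.231) = 0.19·0.8314 = 0.158 mg/L.

0.158 mg/L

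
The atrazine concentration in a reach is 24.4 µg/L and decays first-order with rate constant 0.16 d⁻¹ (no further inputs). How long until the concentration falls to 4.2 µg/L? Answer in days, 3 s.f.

t = ln(C₀/C)/k = ln(24.4/4.2)/0.16 = 1.759/0.16 = 11 d.

11.0 d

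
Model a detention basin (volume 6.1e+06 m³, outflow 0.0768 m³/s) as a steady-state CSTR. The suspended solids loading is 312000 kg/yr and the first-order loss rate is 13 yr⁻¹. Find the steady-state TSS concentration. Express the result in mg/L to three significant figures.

Outflow Q = 0.0768 m³/s × 3.156e+07 s/yr = 2.424e+06 m³/yr.
Steady-state CSTR mass balance: W = Q·C + k·V·C, so C = W/(Q + kV).
Q + kV = 2.424e+06 + 13·6.1e+06 = 8.172e+07 m³/yr.
C = 312000/8.172e+07 = 0.003818 kg/m³ = 3.818 mg/L.

3.82 mg/L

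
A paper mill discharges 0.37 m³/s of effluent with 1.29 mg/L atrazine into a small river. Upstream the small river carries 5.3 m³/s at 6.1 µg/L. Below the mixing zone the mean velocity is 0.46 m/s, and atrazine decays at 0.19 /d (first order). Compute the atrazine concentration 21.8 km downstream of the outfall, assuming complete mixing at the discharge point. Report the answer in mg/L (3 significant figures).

6.1 µg/L = 0.0061 mg/L.
After complete mixing, C₀ = (0.37·1.29 + 5.3·0.0061) / 5.67 = 0.08988 mg/L.
Travel time t = 2.18e+04 m / 0.46 m/s = 4.739e+04 s = 0.5485 d.
C = 0.08988·exp(−0.19·0.5485) = 0.08988·0.901 = 0.08099 mg/L.

0.0810 mg/L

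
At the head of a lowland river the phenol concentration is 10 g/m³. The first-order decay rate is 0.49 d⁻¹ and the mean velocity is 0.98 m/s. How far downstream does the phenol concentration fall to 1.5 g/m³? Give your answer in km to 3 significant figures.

From C = C₀·e^(−kt), t = ln(C₀/C)/k = ln(10/1.5)/0.49 = 1.897/0.49 = 3.872 d.
Distance = v·t = 0.98 m/s × 3.345e+05 s = 3.278e+05 m = 327.8 km.

328 km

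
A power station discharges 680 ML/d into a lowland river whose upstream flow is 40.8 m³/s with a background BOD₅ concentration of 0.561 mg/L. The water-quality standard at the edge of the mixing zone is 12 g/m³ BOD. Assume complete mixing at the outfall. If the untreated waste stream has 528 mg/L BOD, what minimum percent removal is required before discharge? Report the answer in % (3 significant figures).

86.5 %

680 ML/d = 7.87 m³/s.
Mass balance: 12·48.67 = 7.87·Cₑ + 40.8·0.561.
Cₑ = (584 − 22.89) / 7.87 = 71.3 mg/L.
Required removal = 1 − 71.3/528 = 86.5 %.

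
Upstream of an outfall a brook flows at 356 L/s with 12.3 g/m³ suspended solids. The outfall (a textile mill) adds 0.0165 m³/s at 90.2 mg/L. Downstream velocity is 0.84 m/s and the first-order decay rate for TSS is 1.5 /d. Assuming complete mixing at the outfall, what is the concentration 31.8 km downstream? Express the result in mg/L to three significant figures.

356 L/s = 0.356 m³/s.
After complete mixing, C₀ = (0.0165·90.2 + 0.356·12.3) / 0.3725 = 15.75 mg/L.
Travel time t = 3.18e+04 m / 0.84 m/s = 3.786e+04 s = 0.4382 d.
C = 15.75·exp(−1.5·0.4382) = 15.75·0.5183 = 8.163 mg/L.

8.16 mg/L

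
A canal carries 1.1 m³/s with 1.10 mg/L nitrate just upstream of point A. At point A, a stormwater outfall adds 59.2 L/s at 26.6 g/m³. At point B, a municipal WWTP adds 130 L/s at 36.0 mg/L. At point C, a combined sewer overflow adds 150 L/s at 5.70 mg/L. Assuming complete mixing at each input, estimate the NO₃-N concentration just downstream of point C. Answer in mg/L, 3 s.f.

59.2 L/s = 0.0592 m³/s.
After input A: C = (1.1·1.1 + 0.0592·26.6) / 1.159 = 2.402 mg/L.
130 L/s = 0.13 m³/s.
After input B: C = (1.159·2.402 + 0.13·36) / 1.289 = 5.79 mg/L.
150 L/s = 0.15 m³/s.
After input C: C = (1.289·5.79 + 0.15·5.7) / 1.439 = 5.781 mg/L.

5.78 mg/L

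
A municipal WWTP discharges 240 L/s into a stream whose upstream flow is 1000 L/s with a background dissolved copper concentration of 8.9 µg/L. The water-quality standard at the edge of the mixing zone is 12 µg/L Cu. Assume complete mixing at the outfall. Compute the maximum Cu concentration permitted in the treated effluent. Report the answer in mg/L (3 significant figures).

0.0249 mg/L

240 L/s = 0.24 m³/s.
1000 L/s = 1 m³/s.
8.9 µg/L = 0.0089 mg/L.
12 µg/L = 0.012 mg/L.
Mass balance: 0.012·1.24 = 0.24·Cₑ + 1·0.0089.
Cₑ = (0.01488 − 0.0089) / 0.24 = 0.02492 mg/L.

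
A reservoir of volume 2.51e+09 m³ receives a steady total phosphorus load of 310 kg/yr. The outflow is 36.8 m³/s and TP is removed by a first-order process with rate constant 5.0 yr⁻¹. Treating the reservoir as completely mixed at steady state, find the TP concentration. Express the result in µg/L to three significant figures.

Outflow Q = 36.8 m³/s × 3.156e+07 s/yr = 1.161e+09 m³/yr.
Steady-state CSTR mass balance: W = Q·C + k·V·C, so C = W/(Q + kV).
Q + kV = 1.161e+09 + 5.0·2.51e+09 = 1.371e+10 m³/yr.
C = 310/1.371e+10 = 2.261e-08 kg/m³ = 2.261e-05 mg/L = 0.02261 µg/L.

0.0226 µg/L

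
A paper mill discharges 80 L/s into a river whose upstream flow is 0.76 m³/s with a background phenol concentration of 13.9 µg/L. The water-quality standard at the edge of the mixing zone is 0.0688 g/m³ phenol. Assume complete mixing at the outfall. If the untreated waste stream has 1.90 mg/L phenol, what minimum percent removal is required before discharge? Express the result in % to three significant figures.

68.9 %

80 L/s = 0.08 m³/s.
13.9 µg/L = 0.0139 mg/L.
Mass balance: 0.0688·0.84 = 0.08·Cₑ + 0.76·0.0139.
Cₑ = (0.05779 − 0.01056) / 0.08 = 0.5903 mg/L.
Required removal = 1 − 0.5903/1.90 = 68.93 %.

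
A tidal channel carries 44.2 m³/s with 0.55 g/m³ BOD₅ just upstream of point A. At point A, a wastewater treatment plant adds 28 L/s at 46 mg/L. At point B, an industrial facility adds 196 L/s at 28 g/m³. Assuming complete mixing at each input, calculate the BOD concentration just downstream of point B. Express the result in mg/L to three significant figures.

28 L/s = 0.028 m³/s.
After input A: C = (44.2·0.55 + 0.028·46) / 44.23 = 0.5788 mg/L.
196 L/s = 0.196 m³/s.
After input B: C = (44.23·0.5788 + 0.196·28) / 44.42 = 0.6998 mg/L.

0.700 mg/L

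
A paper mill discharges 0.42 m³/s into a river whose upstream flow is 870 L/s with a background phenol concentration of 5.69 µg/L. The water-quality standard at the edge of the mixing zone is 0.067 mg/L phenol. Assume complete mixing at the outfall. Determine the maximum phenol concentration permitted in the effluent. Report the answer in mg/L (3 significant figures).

870 L/s = 0.87 m³/s.
5.69 µg/L = 0.00569 mg/L.
Mass balance: 0.067·1.29 = 0.42·Cₑ + 0.87·0.00569.
Cₑ = (0.08643 − 0.00495) / 0.42 = 0.194 mg/L.

0.194 mg/L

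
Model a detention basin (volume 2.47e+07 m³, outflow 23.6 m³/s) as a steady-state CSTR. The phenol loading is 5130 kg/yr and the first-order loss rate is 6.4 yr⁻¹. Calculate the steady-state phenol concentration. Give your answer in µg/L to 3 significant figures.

Outflow Q = 23.6 m³/s × 3.156e+07 s/yr = 7.448e+08 m³/yr.
Steady-state CSTR mass balance: W = Q·C + k·V·C, so C = W/(Q + kV).
Q + kV = 7.448e+08 + 6.4·2.47e+07 = 9.028e+08 m³/yr.
C = 5130/9.028e+08 = 5.682e-06 kg/m³ = 0.005682 mg/L = 5.682 µg/L.

5.68 µg/L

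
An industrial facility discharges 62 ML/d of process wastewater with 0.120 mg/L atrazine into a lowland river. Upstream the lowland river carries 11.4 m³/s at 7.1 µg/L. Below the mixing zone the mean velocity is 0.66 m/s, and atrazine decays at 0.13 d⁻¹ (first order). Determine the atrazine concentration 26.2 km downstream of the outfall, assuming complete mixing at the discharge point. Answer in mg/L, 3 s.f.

0.0130 mg/L

62 ML/d = 0.7176 m³/s.
7.1 µg/L = 0.0071 mg/L.
After complete mixing, C₀ = (0.7176·0.12 + 11.4·0.0071) / 12.12 = 0.01379 mg/L.
Travel time t = 2.62e+04 m / 0.66 m/s = 3.97e+04 s = 0.4595 d.
C = 0.01379·exp(−0.13·0.4595) = 0.01379·0.942 = 0.01299 mg/L.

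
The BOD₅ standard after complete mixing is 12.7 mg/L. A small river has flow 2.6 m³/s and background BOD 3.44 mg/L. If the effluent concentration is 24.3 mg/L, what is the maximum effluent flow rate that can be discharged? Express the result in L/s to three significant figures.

2080 L/s

Mass balance at complete mixing: C_std·(Q_w + Q_r) = Q_w·C_e + Q_r·C_b.
Rearranging, Q_w = Q_r·(C_std − C_b)/(C_e − C_std) = 2.6·(12.7 − 3.44) / (24.3 − 12.7) = 2.076 m³/s.
= 2076 L/s.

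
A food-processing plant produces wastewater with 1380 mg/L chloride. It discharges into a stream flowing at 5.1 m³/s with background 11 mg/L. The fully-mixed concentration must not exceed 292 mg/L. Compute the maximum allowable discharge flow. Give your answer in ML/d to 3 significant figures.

Mass balance at complete mixing: C_std·(Q_w + Q_r) = Q_w·C_e + Q_r·C_b.
Rearranging, Q_w = Q_r·(C_std − C_b)/(C_e − C_std) = 5.1·(292 − 11) / (1380 − 292) = 1.317 m³/s.
= 113.8 ML/d.

114 ML/d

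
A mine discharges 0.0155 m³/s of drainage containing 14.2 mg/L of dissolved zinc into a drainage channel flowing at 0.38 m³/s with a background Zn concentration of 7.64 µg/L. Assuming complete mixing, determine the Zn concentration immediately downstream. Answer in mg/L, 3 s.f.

0.564 mg/L

7.64 µg/L = 0.00764 mg/L.
Flow-weighted mixing gives C = (0.0155·14.2 + 0.38·0.00764) / (0.0155 + 0.38) = 0.223/0.3955 = 0.5639 mg/L.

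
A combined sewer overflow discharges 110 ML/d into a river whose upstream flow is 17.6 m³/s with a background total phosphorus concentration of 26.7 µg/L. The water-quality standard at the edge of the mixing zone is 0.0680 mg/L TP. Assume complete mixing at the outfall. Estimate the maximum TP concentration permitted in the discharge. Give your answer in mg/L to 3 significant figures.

0.639 mg/L

110 ML/d = 1.273 m³/s.
26.7 µg/L = 0.0267 mg/L.
Mass balance: 0.068·18.87 = 1.273·Cₑ + 17.6·0.0267.
Cₑ = (1.283 − 0.4699) / 1.273 = 0.6389 mg/L.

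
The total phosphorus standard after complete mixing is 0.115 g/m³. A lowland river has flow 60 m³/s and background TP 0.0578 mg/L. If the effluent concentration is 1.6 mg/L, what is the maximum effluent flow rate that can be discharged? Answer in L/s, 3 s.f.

Mass balance at complete mixing: C_std·(Q_w + Q_r) = Q_w·C_e + Q_r·C_b.
Rearranging, Q_w = Q_r·(C_std − C_b)/(C_e − C_std) = 60·(0.115 − 0.0578) / (1.6 − 0.115) = 2.311 m³/s.
= 2311 L/s.

2310 L/s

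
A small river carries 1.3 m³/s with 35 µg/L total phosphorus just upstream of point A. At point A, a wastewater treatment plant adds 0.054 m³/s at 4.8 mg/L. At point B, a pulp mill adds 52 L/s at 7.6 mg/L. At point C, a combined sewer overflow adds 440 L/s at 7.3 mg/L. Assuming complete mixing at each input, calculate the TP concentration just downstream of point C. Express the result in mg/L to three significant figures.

35 µg/L = 0.035 mg/L.
After input A: C = (1.3·0.035 + 0.054·4.8) / 1.354 = 0.225 mg/L.
52 L/s = 0.052 m³/s.
After input B: C = (1.354·0.225 + 0.052·7.6) / 1.406 = 0.4978 mg/L.
440 L/s = 0.44 m³/s.
After input C: C = (1.406·0.4978 + 0.44·7.3) / 1.846 = 2.119 mg/L.

2.12 mg/L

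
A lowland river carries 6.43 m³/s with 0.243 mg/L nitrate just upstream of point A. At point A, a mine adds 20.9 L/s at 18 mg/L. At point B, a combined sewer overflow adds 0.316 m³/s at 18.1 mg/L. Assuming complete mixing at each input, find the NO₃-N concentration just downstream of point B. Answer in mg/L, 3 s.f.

20.9 L/s = 0.0209 m³/s.
After input A: C = (6.43·0.243 + 0.0209·18) / 6.451 = 0.3005 mg/L.
After input B: C = (6.451·0.3005 + 0.316·18.1) / 6.767 = 1.132 mg/L.

1.13 mg/L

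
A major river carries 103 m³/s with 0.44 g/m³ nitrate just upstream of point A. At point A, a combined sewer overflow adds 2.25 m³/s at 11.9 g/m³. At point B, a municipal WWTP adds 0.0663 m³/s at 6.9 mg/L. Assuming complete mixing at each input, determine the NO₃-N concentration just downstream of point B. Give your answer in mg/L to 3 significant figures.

After input A: C = (103·0.44 + 2.25·11.9) / 105.2 = 0.685 mg/L.
After input B: C = (105.2·0.685 + 0.0663·6.9) / 105.3 = 0.6889 mg/L.

0.689 mg/L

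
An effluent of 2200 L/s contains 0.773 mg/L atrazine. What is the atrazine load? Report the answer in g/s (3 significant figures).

2200 L/s = 2.2 m³/s.
Mass flux = Q·C = 2.2 m³/s × 0.773 g/m³ = 1.701 g/s.

1.70 g/s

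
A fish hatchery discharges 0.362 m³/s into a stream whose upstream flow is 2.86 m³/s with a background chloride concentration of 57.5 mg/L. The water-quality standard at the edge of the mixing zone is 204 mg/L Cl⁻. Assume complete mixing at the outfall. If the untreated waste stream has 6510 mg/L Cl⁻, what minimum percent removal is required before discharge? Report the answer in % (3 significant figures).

Mass balance: 204·3.222 = 0.362·Cₑ + 2.86·57.5.
Cₑ = (657.3 − 164.4) / 0.362 = 1361 mg/L.
Required removal = 1 − 1361/6510 = 79.09 %.

79.1 %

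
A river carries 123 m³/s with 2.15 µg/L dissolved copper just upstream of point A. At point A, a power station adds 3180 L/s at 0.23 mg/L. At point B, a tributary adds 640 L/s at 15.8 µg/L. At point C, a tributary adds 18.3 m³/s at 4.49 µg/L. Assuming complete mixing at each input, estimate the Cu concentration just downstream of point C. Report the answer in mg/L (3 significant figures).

0.00750 mg/L

2.15 µg/L = 0.00215 mg/L.
3180 L/s = 3.18 m³/s.
After input A: C = (123·0.00215 + 3.18·0.23) / 126.2 = 0.007892 mg/L.
640 L/s = 0.64 m³/s.
15.8 µg/L = 0.0158 mg/L.
After input B: C = (126.2·0.007892 + 0.64·0.0158) / 126.8 = 0.007932 mg/L.
4.49 µg/L = 0.00449 mg/L.
After input C: C = (126.8·0.007932 + 18.3·0.00449) / 145.1 = 0.007498 mg/L.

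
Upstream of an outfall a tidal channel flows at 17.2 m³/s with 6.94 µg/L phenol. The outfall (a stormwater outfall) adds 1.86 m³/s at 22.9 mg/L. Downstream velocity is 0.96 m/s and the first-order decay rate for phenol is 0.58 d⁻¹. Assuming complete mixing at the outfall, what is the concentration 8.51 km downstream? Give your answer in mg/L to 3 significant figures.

2.11 mg/L

6.94 µg/L = 0.00694 mg/L.
After complete mixing, C₀ = (1.86·22.9 + 17.2·0.00694) / 19.06 = 2.241 mg/L.
Travel time t = 8510 m / 0.96 m/s = 8865 s = 0.1026 d.
C = 2.241·exp(−0.58·0.1026) = 2.241·0.9422 = 2.112 mg/L.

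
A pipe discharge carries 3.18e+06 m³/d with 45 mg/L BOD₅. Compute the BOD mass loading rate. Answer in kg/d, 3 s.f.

143000 kg/d

3.18e+06 m³/d = 36.81 m³/s.
Mass flux = Q·C = 36.81 m³/s × 45 g/m³ = 1656 g/s.
= 1656 g/s × 86.4 = 1.431e+05 kg/d.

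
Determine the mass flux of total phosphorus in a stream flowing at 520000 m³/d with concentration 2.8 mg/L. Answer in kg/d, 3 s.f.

1460 kg/d

520000 m³/d = 6.019 m³/s.
Mass flux = Q·C = 6.019 m³/s × 2.8 g/m³ = 16.85 g/s.
= 16.85 g/s × 86.4 = 1456 kg/d.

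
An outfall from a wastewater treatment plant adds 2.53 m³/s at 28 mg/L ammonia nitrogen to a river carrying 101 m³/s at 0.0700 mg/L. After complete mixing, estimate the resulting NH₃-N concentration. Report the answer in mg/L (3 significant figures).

By mass balance at complete mixing, C = (2.53·28 + 101·0.07) / (2.53 + 101) = 77.91/103.5 = 0.7525 mg/L.

0.753 mg/L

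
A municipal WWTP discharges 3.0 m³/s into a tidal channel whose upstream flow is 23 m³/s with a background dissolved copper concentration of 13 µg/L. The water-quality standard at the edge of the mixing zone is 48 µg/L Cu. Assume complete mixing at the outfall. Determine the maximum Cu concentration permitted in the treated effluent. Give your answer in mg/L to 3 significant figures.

13 µg/L = 0.013 mg/L.
48 µg/L = 0.048 mg/L.
Mass balance: 0.048·26 = 3·Cₑ + 23·0.013.
Cₑ = (1.248 − 0.299) / 3 = 0.3163 mg/L.

0.316 mg/L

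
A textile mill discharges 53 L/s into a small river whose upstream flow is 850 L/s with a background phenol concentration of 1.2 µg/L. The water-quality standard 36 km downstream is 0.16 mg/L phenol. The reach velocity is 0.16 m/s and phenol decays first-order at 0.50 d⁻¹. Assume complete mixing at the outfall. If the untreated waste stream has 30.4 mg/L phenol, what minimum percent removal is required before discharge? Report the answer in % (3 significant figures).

53 L/s = 0.053 m³/s.
850 L/s = 0.85 m³/s.
1.2 µg/L = 0.0012 mg/L.
Travel time to the compliance point: t = 3.6e+04/0.16 = 2.25e+05 s = 2.604 d; decay factor exp(−0.50·2.604) = 0.272.
So the concentration just after mixing may be at most 0.16/0.272 = 0.5883 mg/L.
Mass balance: 0.5883·0.903 = 0.053·Cₑ + 0.85·0.0012.
Cₑ = (0.5312 − 0.00102) / 0.053 = 10 mg/L.
Required removal = 1 − 10/30.4 = 67.09 %.

67.1 %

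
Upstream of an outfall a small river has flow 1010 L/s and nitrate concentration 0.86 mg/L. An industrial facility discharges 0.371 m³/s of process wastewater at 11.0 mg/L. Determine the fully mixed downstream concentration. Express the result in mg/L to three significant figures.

3.58 mg/L

1010 L/s = 1.01 m³/s.
By mass balance at complete mixing, C = (0.371·11 + 1.01·0.86) / (0.371 + 1.01) = 4.95/1.381 = 3.584 mg/L.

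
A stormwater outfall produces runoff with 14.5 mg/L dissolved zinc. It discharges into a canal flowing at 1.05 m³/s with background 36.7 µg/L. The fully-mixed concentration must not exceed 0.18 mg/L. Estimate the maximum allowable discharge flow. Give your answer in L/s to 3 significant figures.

10.5 L/s

36.7 µg/L = 0.0367 mg/L.
Mass balance at complete mixing: C_std·(Q_w + Q_r) = Q_w·C_e + Q_r·C_b.
Rearranging, Q_w = Q_r·(C_std − C_b)/(C_e − C_std) = 1.05·(0.18 − 0.0367) / (14.5 − 0.18) = 0.01051 m³/s.
= 10.51 L/s.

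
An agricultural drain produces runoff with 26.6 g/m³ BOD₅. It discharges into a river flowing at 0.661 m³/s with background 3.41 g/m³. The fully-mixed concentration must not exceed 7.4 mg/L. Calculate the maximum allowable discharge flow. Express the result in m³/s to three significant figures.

Mass balance at complete mixing: C_std·(Q_w + Q_r) = Q_w·C_e + Q_r·C_b.
Rearranging, Q_w = Q_r·(C_std − C_b)/(C_e − C_std) = 0.661·(7.4 − 3.41) / (26.6 − 7.4) = 0.1374 m³/s.

0.137 m³/s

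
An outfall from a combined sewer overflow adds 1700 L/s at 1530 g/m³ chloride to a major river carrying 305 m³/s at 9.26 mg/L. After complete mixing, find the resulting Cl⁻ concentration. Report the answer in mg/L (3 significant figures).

17.7 mg/L

1700 L/s = 1.7 m³/s.
Flow-weighted mixing gives C = (1.7·1530 + 305·9.26) / (1.7 + 305) = 5425/306.7 = 17.69 mg/L.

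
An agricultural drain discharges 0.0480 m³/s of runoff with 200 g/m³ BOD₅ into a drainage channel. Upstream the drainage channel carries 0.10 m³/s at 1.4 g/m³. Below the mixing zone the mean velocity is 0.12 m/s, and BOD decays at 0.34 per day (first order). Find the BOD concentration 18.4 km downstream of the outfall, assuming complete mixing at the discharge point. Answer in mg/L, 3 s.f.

36.0 mg/L

After complete mixing, C₀ = (0.048·200 + 0.1·1.4) / 0.148 = 65.81 mg/L.
Travel time t = 1.84e+04 m / 0.12 m/s = 1.533e+05 s = 1.775 d.
C = 65.81·exp(−0.34·1.775) = 65.81·0.547 = 36 mg/L.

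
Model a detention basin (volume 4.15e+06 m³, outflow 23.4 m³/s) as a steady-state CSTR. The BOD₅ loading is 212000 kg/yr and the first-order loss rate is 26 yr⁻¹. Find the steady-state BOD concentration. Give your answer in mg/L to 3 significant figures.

0.250 mg/L

Outflow Q = 23.4 m³/s × 3.156e+07 s/yr = 7.384e+08 m³/yr.
Steady-state CSTR mass balance: W = Q·C + k·V·C, so C = W/(Q + kV).
Q + kV = 7.384e+08 + 26·4.15e+06 = 8.463e+08 m³/yr.
C = 212000/8.463e+08 = 0.0002505 kg/m³ = 0.2505 mg/L.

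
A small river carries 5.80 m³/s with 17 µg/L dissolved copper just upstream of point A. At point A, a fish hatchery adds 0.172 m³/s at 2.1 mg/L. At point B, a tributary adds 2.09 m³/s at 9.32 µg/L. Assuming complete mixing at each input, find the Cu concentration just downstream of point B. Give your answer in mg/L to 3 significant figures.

0.0594 mg/L

17 µg/L = 0.017 mg/L.
After input A: C = (5.8·0.017 + 0.172·2.1) / 5.972 = 0.07699 mg/L.
9.32 µg/L = 0.00932 mg/L.
After input B: C = (5.972·0.07699 + 2.09·0.00932) / 8.062 = 0.05945 mg/L.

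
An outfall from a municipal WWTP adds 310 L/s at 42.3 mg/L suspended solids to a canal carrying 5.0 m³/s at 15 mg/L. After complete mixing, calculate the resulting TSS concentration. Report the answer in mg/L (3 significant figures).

16.6 mg/L

310 L/s = 0.31 m³/s.
Conservation of mass across the mixing zone: C = (0.31·42.3 + 5·15) / (0.31 + 5) = 88.11/5.31 = 16.59 mg/L.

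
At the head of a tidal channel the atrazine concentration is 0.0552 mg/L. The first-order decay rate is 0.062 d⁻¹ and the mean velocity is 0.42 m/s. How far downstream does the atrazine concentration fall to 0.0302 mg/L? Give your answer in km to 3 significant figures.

From C = C₀·e^(−kt), t = ln(C₀/C)/k = ln(0.0552/0.0302)/0.062 = 0.6031/0.062 = 9.728 d.
Distance = v·t = 0.42 m/s × 8.405e+05 s = 3.53e+05 m = 353 km.

353 km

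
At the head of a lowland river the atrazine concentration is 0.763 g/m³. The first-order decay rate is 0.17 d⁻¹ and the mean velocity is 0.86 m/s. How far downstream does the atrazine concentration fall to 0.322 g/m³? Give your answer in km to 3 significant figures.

From C = C₀·e^(−kt), t = ln(C₀/C)/k = ln(0.763/0.322)/0.17 = 0.8627/0.17 = 5.075 d.
Distance = v·t = 0.86 m/s × 4.385e+05 s = 3.771e+05 m = 377.1 km.

377 km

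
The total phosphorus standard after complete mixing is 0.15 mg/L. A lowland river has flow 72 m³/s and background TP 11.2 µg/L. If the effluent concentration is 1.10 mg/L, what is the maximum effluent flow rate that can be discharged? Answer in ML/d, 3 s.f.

11.2 µg/L = 0.0112 mg/L.
Mass balance at complete mixing: C_std·(Q_w + Q_r) = Q_w·C_e + Q_r·C_b.
Rearranging, Q_w = Q_r·(C_std − C_b)/(C_e − C_std) = 72·(0.15 − 0.0112) / (1.1 − 0.15) = 10.52 m³/s.
= 908.9 ML/d.

909 ML/d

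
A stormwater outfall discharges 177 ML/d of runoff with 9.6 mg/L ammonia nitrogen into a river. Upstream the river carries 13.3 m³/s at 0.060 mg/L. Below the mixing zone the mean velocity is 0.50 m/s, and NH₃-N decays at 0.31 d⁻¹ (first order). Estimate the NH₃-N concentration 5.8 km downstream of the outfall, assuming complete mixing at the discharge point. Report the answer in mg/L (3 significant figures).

177 ML/d = 2.049 m³/s.
After complete mixing, C₀ = (2.049·9.6 + 13.3·0.06) / 15.35 = 1.333 mg/L.
Travel time t = 5800 m / 0.50 m/s = 1.16e+04 s = 0.1343 d.
C = 1.333·exp(−0.31·0.1343) = 1.333·0.9592 = 1.279 mg/L.

1.28 mg/L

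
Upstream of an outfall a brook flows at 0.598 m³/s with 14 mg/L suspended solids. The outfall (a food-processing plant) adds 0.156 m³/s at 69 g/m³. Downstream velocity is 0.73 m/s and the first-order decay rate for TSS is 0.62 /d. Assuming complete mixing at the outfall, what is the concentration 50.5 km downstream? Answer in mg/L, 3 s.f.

15.4 mg/L

After complete mixing, C₀ = (0.156·69 + 0.598·14) / 0.754 = 25.38 mg/L.
Travel time t = 5.05e+04 m / 0.73 m/s = 6.918e+04 s = 0.8007 d.
C = 25.38·exp(−0.62·0.8007) = 25.38·0.6087 = 15.45 mg/L.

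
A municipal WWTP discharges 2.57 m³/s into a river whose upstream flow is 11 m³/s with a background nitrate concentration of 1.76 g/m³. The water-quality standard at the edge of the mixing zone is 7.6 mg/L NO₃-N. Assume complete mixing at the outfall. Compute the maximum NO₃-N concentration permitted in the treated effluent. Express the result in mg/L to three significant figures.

Mass balance: 7.6·13.57 = 2.57·Cₑ + 11·1.76.
Cₑ = (103.1 − 19.36) / 2.57 = 32.6 mg/L.

32.6 mg/L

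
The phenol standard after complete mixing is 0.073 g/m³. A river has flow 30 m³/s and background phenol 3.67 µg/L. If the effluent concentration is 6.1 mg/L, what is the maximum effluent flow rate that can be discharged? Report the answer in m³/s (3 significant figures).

0.345 m³/s

3.67 µg/L = 0.00367 mg/L.
Mass balance at complete mixing: C_std·(Q_w + Q_r) = Q_w·C_e + Q_r·C_b.
Rearranging, Q_w = Q_r·(C_std − C_b)/(C_e − C_std) = 30·(0.073 − 0.00367) / (6.1 − 0.073) = 0.3451 m³/s.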